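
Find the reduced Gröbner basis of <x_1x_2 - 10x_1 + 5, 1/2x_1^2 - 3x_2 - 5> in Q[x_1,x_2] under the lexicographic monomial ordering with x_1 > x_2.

Buchberger's algorithm terminates because the ascending chain of leading-term ideals stabilizes.

f_1 = x_1x_2 - 10x_1 + 5, LT = x_1x_2.
f_2 = 1/2x_1^2 - 3x_2 - 5, LT = x_1^2.

S(f_1,f_2): lcm = x_1^2x_2. S = -10x_1^2 + 5x_1 + 6x_2^2 + 10x_2.
  leading term x_1^2: subtract (-20)·f_2 from -10x_1^2 + 5x_1 + 6x_2^2 + 10x_2 → 5x_1 + 6x_2^2 - 50x_2 - 100
  leading term x_1: no divisor's leading term divides it; move 5x_1 to the remainder.
  leading term x_2^2: no divisor's leading term divides it; move 6x_2^2 to the remainder.
  leading term x_2: no divisor's leading term divides it; move -50x_2 to the remainder.
  leading term 1: no divisor's leading term divides it; move -100 to the remainder.
  remainder 5x_1 + 6x_2^2 - 50x_2 - 100 ≠ 0; add g_3 = 5x_1 + 6x_2^2 - 50x_2 - 100 to the basis.

S(f_1,g_3): lcm = x_1x_2. S = -10x_1 - 6/5x_2^3 + 10x_2^2 + 20x_2 + 5.
  leading term x_1: subtract (-2)·g_3 from -10x_1 - 6/5x_2^3 + 10x_2^2 + 20x_2 + 5 → -6/5x_2^3 + 22x_2^2 - 80x_2 - 195
  leading term x_2^3: no divisor's leading term divides it; move -6/5x_2^3 to the remainder.
  leading term x_2^2: no divisor's leading term divides it; move 22x_2^2 to the remainder.
  leading term x_2: no divisor's leading term divides it; move -80x_2 to the remainder.
  leading term 1: no divisor's leading term divides it; move -195 to the remainder.
  remainder -6/5x_2^3 + 22x_2^2 - 80x_2 - 195 ≠ 0; add g_4 = -6/5x_2^3 + 22x_2^2 - 80x_2 - 195 to the basis.

The other S-polynomials (S(f_2,g_3), S(f_1,g_4), S(f_2,g_4), S(g_3,g_4)) all reduce to 0 modulo the current basis, so we have a Gröbner basis.
Inter-reduce: drop elements whose leading term is divisible by another's, tail-reduce, and make monic.

G = {x_1 + 6/5x_2^2 - 10x_2 - 20, x_2^3 - 55/3x_2^2 + 200/3x_2 + 325/2}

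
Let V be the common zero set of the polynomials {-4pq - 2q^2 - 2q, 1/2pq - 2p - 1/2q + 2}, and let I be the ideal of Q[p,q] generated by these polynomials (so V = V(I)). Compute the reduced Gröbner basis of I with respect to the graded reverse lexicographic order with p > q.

This is the nonlinear analogue of row-reducing a linear system.

f_1 = -4pq - 2q^2 - 2q, LT = pq.
f_2 = 1/2pq - 2p - 1/2q + 2, LT = pq.

S(f_1,f_2): lcm = pq. S = 1/2q^2 + 4p + 3/2q - 4.
  leading term q^2: no divisor's leading term divides it; move 1/2q^2 to the remainder.
  leading term p: no divisor's leading term divides it; move 4p to the remainder.
  leading term q: no divisor's leading term divides it; move 3/2q to the remainder.
  leading term 1: no divisor's leading term divides it; move -4 to the remainder.
  remainder 1/2q^2 + 4p + 3/2q - 4 ≠ 0; add g_3 = 1/2q^2 + 4p + 3/2q - 4 to the basis.

S(f_1,g_3): lcm = pq^2. S = 1/2q^3 - 8p^2 - 3pq + 1/2q^2 + 8p.
  leading term q^3: subtract (q)·g_3 from 1/2q^3 - 8p^2 - 3pq + 1/2q^2 + 8p → -8p^2 - 7pq - q^2 + 8p + 4q
  leading term p^2: no divisor's leading term divides it; move -8p^2 to the remainder.
  leading term pq: subtract (7/4)·f_1 from -7pq - q^2 + 8p + 4q → 5/2q^2 + 8p + 15/2q
  leading term q^2: subtract (5)·g_3 from 5/2q^2 + 8p + 15/2q → -12p + 20
  leading term p: no divisor's leading term divides it; move -12p to the remainder.
  leading term 1: no divisor's leading term divides it; move 20 to the remainder.
  remainder -8p^2 - 12p + 20 ≠ 0; add g_4 = -8p^2 - 12p + 20 to the basis.

The other S-polynomials (S(f_2,g_3), S(f_1,g_4), S(f_2,g_4), S(g_3,g_4)) all reduce to 0 modulo the current basis, so we have a Gröbner basis.
Inter-reduce: drop elements whose leading term is divisible by another's, tail-reduce, and make monic.

G = {p^2 + 3/2p - 5/2, pq - 4p - q + 4, q^2 + 8p + 3q - 8}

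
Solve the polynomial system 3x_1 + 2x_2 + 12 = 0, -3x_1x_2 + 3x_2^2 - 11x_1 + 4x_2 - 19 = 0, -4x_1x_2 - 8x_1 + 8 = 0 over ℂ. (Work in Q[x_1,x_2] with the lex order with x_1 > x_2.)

{(-2, -3)}

Compute a lex Gröbner basis by Buchberger's algorithm.
f_1 = 3x_1 + 2x_2 + 12, LT = x_1.
f_2 = -3x_1x_2 - 11x_1 + 3x_2^2 + 4x_2 - 19, LT = x_1x_2.
f_3 = -4x_1x_2 - 8x_1 + 8, LT = x_1x_2.

S(f_1,f_2): lcm = x_1x_2. S = -11/3x_1 + 5/3x_2^2 + 16/3x_2 - 19/3.
  leading term x_1: subtract (-11/9)·f_1 from -11/3x_1 + 5/3x_2^2 + 16/3x_2 - 19/3 → 5/3x_2^2 + 70/9x_2 + 25/3
  leading term x_2^2: no divisor's leading term divides it; move 5/3x_2^2 to the remainder.
  leading term x_2: no divisor's leading term divides it; move 70/9x_2 to the remainder.
  leading term 1: no divisor's leading term divides it; move 25/3 to the remainder.
  remainder 5/3x_2^2 + 70/9x_2 + 25/3 ≠ 0; add h_4 = 5/3x_2^2 + 70/9x_2 + 25/3 to the basis.

S(f_1,f_3): lcm = x_1x_2. S = -2x_1 + 2/3x_2^2 + 4x_2 + 2.
  leading term x_1: subtract (-2/3)·f_1 from -2x_1 + 2/3x_2^2 + 4x_2 + 2 → 2/3x_2^2 + 16/3x_2 + 10
  leading term x_2^2: subtract (2/5)·h_4 from 2/3x_2^2 + 16/3x_2 + 10 → 20/9x_2 + 20/3
  leading term x_2: no divisor's leading term divides it; move 20/9x_2 to the remainder.
  leading term 1: no divisor's leading term divides it; move 20/3 to the remainder.
  remainder 20/9x_2 + 20/3 ≠ 0; add h_5 = 20/9x_2 + 20/3 to the basis.

S(f_2,f_3): lcm = x_1x_2. S = 5/3x_1 - x_2^2 - 4/3x_2 + 25/3.
  leading term x_1: subtract (5/9)·f_1 from 5/3x_1 - x_2^2 - 4/3x_2 + 25/3 → -x_2^2 - 22/9x_2 + 5/3
  leading term x_2^2: subtract (-3/5)·h_4 from -x_2^2 - 22/9x_2 + 5/3 → 20/9x_2 + 20/3
  leading term x_2: subtract (1)·h_5 from 20/9x_2 + 20/3 → 0
  remainder 0.

S(f_1,h_4): leading monomials are coprime, so the S-polynomial reduces to 0 (Buchberger's first criterion).
S(f_2,h_4): lcm = x_1x_2^2. S = -x_1x_2 - 5x_1 - x_2^3 - 4/3x_2^2 + 19/3x_2.
  leading term x_1x_2: subtract (-1/3x_2)·f_1 from -x_1x_2 - 5x_1 - x_2^3 - 4/3x_2^2 + 19/3x_2 → -5x_1 - x_2^3 - 2/3x_2^2 + 31/3x_2
  leading term x_1: subtract (-5/3)·f_1 from -5x_1 - x_2^3 - 2/3x_2^2 + 31/3x_2 → -x_2^3 - 2/3x_2^2 + 41/3x_2 + 20
  leading term x_2^3: subtract (-3/5x_2)·h_4 from -x_2^3 - 2/3x_2^2 + 41/3x_2 + 20 → 4x_2^2 + 56/3x_2 + 20
  leading term x_2^2: subtract (12/5)·h_4 from 4x_2^2 + 56/3x_2 + 20 → 0
  remainder 0.

S(f_3,h_4): lcm = x_1x_2^2. S = -8/3x_1x_2 - 5x_1 - 2x_2.
  leading term x_1x_2: subtract (-8/9x_2)·f_1 from -8/3x_1x_2 - 5x_1 - 2x_2 → -5x_1 + 16/9x_2^2 + 26/3x_2
  leading term x_1: subtract (-5/3)·f_1 from -5x_1 + 16/9x_2^2 + 26/3x_2 → 16/9x_2^2 + 12x_2 + 20
  leading term x_2^2: subtract (16/15)·h_4 from 16/9x_2^2 + 12x_2 + 20 → 100/27x_2 + 100/9
  leading term x_2: subtract (5/3)·h_5 from 100/27x_2 + 100/9 → 0
  remainder 0.

S(f_1,h_5): leading monomials are coprime, so the S-polynomial reduces to 0 (Buchberger's first criterion).
S(f_2,h_5): lcm = x_1x_2. S = 2/3x_1 - x_2^2 - 4/3x_2 + 19/3.
  leading term x_1: subtract (2/9)·f_1 from 2/3x_1 - x_2^2 - 4/3x_2 + 19/3 → -x_2^2 - 16/9x_2 + 11/3
  leading term x_2^2: subtract (-3/5)·h_4 from -x_2^2 - 16/9x_2 + 11/3 → 26/9x_2 + 26/3
  leading term x_2: subtract (13/10)·h_5 from 26/9x_2 + 26/3 → 0
  remainder 0.

S(f_3,h_5): lcm = x_1x_2. S = -x_1 - 2.
  leading term x_1: subtract (-1/3)·f_1 from -x_1 - 2 → 2/3x_2 + 2
  leading term x_2: subtract (3/10)·h_5 from 2/3x_2 + 2 → 0
  remainder 0.

S(h_4,h_5): lcm = x_2^2. S = 5/3x_2 + 5.
  leading term x_2: subtract (3/4)·h_5 from 5/3x_2 + 5 → 0
  remainder 0.

Every S-polynomial of the final basis reduces to 0, so we have a Gröbner basis.
Inter-reduce: drop elements whose leading term is divisible by another's, tail-reduce, and make monic.
Reduced Gröbner basis: {x_1 + 2, x_2 + 3}.

A lex Gröbner basis eliminates variables successively. Here x_2 + 3 depends only on x_2, with roots {-3}; lifting each root through the earlier basis elements recovers the full solutions.
  x_2 = -3: the earlier basis element becomes x_1 + 2 = 0, giving x_1 = -2 — point (-2, -3).
Check: every point annihilates each of the original generators.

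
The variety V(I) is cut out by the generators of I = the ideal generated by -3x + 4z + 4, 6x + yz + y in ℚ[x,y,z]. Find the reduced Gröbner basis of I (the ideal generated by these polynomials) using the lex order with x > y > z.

G = {x - 4/3z - 4/3, yz + y + 8z + 8}

f_1 = -3x + 4z + 4, LT = x.
f_2 = 6x + yz + y, LT = x.

S(f_1,f_2): lcm = x. S = -⅙yz - ⅙y - 4/3z - 4/3.
  leading term yz: no divisor's leading term divides it; move -⅙yz to the remainder.
  leading term y: no divisor's leading term divides it; move -⅙y to the remainder.
  leading term z: no divisor's leading term divides it; move -4/3z to the remainder.
  leading term 1: no divisor's leading term divides it; move -4/3 to the remainder.
  remainder -⅙yz - ⅙y - 4/3z - 4/3 ≠ 0; add g_3 = -⅙yz - ⅙y - 4/3z - 4/3 to the basis.

S(f_1,g_3): leading monomials are coprime, so the S-polynomial reduces to 0 (Buchberger's first criterion).
S(f_2,g_3): leading monomials are coprime, so the S-polynomial reduces to 0 (Buchberger's first criterion).
Every S-polynomial of the final basis reduces to 0, so we have a Gröbner basis.
Inter-reduce: drop elements whose leading term is divisible by another's, tail-reduce, and make monic.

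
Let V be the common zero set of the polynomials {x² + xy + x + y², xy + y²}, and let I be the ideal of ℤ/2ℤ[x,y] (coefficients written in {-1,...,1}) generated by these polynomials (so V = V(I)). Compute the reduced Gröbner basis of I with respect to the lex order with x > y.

This is the nonlinear analogue of row-reducing a linear system.

f_1 = x² + xy + x + y², LT = x².
f_2 = xy + y², LT = xy.

S(f_1,f_2): lcm = x²y. S = xy + y³.
  reduce S modulo (f_1, f_2):
  remainder y³ + y² ≠ 0; add g_3 = y³ + y² to the basis.

The other S-polynomials (S(f_1,g_3), S(f_2,g_3)) all reduce to 0 modulo the current basis, so we have a Gröbner basis.

G = {x² + x, xy + y², y³ + y²}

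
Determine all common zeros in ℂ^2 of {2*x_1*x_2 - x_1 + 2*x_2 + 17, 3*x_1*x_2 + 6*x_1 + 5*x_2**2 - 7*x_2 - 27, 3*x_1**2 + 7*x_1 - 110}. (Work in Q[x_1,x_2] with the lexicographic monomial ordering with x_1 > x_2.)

{(5, -1)}

Compute a lex Gröbner basis by Buchberger's algorithm.
f_1 = 2*x_1*x_2 - x_1 + 2*x_2 + 17, LT = x_1*x_2.
f_2 = 3*x_1*x_2 + 6*x_1 + 5*x_2**2 - 7*x_2 - 27, LT = x_1*x_2.
f_3 = 3*x_1**2 + 7*x_1 - 110, LT = x_1**2.

S(f_1,f_2): lcm = x_1*x_2. S = -5/2*x_1 - 5/3*x_2**2 + 10/3*x_2 + 35/2.
  leading term x_1: no divisor's leading term divides it; move -5/2*x_1 to the remainder.
  leading term x_2**2: no divisor's leading term divides it; move -5/3*x_2**2 to the remainder.
  leading term x_2: no divisor's leading term divides it; move 10/3*x_2 to the remainder.
  leading term 1: no divisor's leading term divides it; move 35/2 to the remainder.
  remainder -5/2*x_1 - 5/3*x_2**2 + 10/3*x_2 + 35/2 ≠ 0; add h_4 = -5/2*x_1 - 5/3*x_2**2 + 10/3*x_2 + 35/2 to the basis.

S(f_1,f_3): lcm = x_1**2*x_2. S = -1/2*x_1**2 - 4/3*x_1*x_2 + 17/2*x_1 + 110/3*x_2.
  leading term x_1**2: subtract (-1/6)·f_3 from -1/2*x_1**2 - 4/3*x_1*x_2 + 17/2*x_1 + 110/3*x_2 → -4/3*x_1*x_2 + 29/3*x_1 + 110/3*x_2 - 55/3
  leading term x_1*x_2: subtract (-2/3)·f_1 from -4/3*x_1*x_2 + 29/3*x_1 + 110/3*x_2 - 55/3 → 9*x_1 + 38*x_2 - 7
  leading term x_1: subtract (-18/5)·h_4 from 9*x_1 + 38*x_2 - 7 → -6*x_2**2 + 50*x_2 + 56
  leading term x_2**2: no divisor's leading term divides it; move -6*x_2**2 to the remainder.
  leading term x_2: no divisor's leading term divides it; move 50*x_2 to the remainder.
  leading term 1: no divisor's leading term divides it; move 56 to the remainder.
  remainder -6*x_2**2 + 50*x_2 + 56 ≠ 0; add h_5 = -6*x_2**2 + 50*x_2 + 56 to the basis.

S(f_2,f_3): lcm = x_1**2*x_2. S = 2*x_1**2 + 5/3*x_1*x_2**2 - 14/3*x_1*x_2 - 9*x_1 + 110/3*x_2.
  leading term x_1**2: subtract (2/3)·f_3 from 2*x_1**2 + 5/3*x_1*x_2**2 - 14/3*x_1*x_2 - 9*x_1 + 110/3*x_2 → 5/3*x_1*x_2**2 - 14/3*x_1*x_2 - 41/3*x_1 + 110/3*x_2 + 220/3
  leading term x_1*x_2**2: subtract (5/6*x_2)·f_1 from 5/3*x_1*x_2**2 - 14/3*x_1*x_2 - 41/3*x_1 + 110/3*x_2 + 220/3 → -23/6*x_1*x_2 - 41/3*x_1 - 5/3*x_2**2 + 45/2*x_2 + 220/3
  leading term x_1*x_2: subtract (-23/12)·f_1 from -23/6*x_1*x_2 - 41/3*x_1 - 5/3*x_2**2 + 45/2*x_2 + 220/3 → -187/12*x_1 - 5/3*x_2**2 + 79/3*x_2 + 1271/12
  leading term x_1: subtract (187/30)·h_4 from -187/12*x_1 - 5/3*x_2**2 + 79/3*x_2 + 1271/12 → 157/18*x_2**2 + 50/9*x_2 - 19/6
  leading term x_2**2: subtract (-157/108)·h_5 from 157/18*x_2**2 + 50/9*x_2 - 19/6 → 4225/54*x_2 + 4225/54
  leading term x_2: no divisor's leading term divides it; move 4225/54*x_2 to the remainder.
  leading term 1: no divisor's leading term divides it; move 4225/54 to the remainder.
  remainder 4225/54*x_2 + 4225/54 ≠ 0; add h_6 = 4225/54*x_2 + 4225/54 to the basis.

The other S-polynomials (S(f_1,h_4), S(f_2,h_4), S(f_3,h_4), S(f_1,h_5), S(f_2,h_5), S(f_3,h_5), S(h_4,h_5), S(f_1,h_6), S(f_2,h_6), S(f_3,h_6), S(h_4,h_6), S(h_5,h_6)) all reduce to 0 modulo the current basis, so we have a Gröbner basis.
Inter-reduce: drop elements whose leading term is divisible by another's, tail-reduce, and make monic.
Reduced Gröbner basis: {x_1 - 5, x_2 + 1}.

Since the basis is lex-ordered, x_2 + 1 is univariate in x_2. Its roots are {-1}. Back-substituting each root into the other basis elements fixes the other coordinates.
  x_2 = -1: the earlier basis element becomes x_1 - 5 = 0, giving x_1 = 5 — point (5, -1).
Check: every point annihilates each of the original generators.
Zero-dimensionality of the ideal guarantees finitely many solutions over ℂ.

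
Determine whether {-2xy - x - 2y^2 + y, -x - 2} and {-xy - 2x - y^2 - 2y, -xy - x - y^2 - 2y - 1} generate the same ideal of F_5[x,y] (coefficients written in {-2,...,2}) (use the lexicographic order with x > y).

No, the ideals differ.

Two ideals are equal iff their reduced Gröbner bases coincide (the reduced basis is unique for a fixed ordering).
Buchberger on the first generating set:
f_1 = -2xy - x - 2y^2 + y, LT = xy.
f_2 = -x - 2, LT = x.

S(f_1,f_2): lcm = xy. S = -2x + y^2.
  leading term x: subtract (2)·f_2 from -2x + y^2 → y^2 - 1
  leading term y^2: no divisor's leading term divides it; move y^2 to the remainder.
  leading term 1: no divisor's leading term divides it; move -1 to the remainder.
  remainder y^2 - 1 ≠ 0; add g_3 = y^2 - 1 to the basis.

The other S-polynomials (S(f_1,g_3), S(f_2,g_3)) all reduce to 0 modulo the current basis, so we have a Gröbner basis.
Inter-reduce: drop elements whose leading term is divisible by another's, tail-reduce, and make monic.
Reduced Gröbner basis: {x + 2, y^2 - 1}.

Buchberger on the second generating set:
h_1 = -xy - 2x - y^2 - 2y, LT = xy.
h_2 = -xy - x - y^2 - 2y - 1, LT = xy.

S(h_1,h_2): lcm = xy. S = x - 1.
  leading term x: no divisor's leading term divides it; move x to the remainder.
  leading term 1: no divisor's leading term divides it; move -1 to the remainder.
  remainder x - 1 ≠ 0; add k_3 = x - 1 to the basis.

S(h_1,k_3): lcm = xy. S = 2x + y^2 - 2y.
  leading term x: subtract (2)·k_3 from 2x + y^2 - 2y → y^2 - 2y + 2
  leading term y^2: no divisor's leading term divides it; move y^2 to the remainder.
  leading term y: no divisor's leading term divides it; move -2y to the remainder.
  leading term 1: no divisor's leading term divides it; move 2 to the remainder.
  remainder y^2 - 2y + 2 ≠ 0; add k_4 = y^2 - 2y + 2 to the basis.

The other S-polynomials (S(h_2,k_3), S(h_1,k_4), S(h_2,k_4), S(k_3,k_4)) all reduce to 0 modulo the current basis, so we have a Gröbner basis.
Inter-reduce: drop elements whose leading term is divisible by another's, tail-reduce, and make monic.
Reduced Gröbner basis: {x - 1, y^2 - 2y + 2}.

The bases are distinct; the ideals are different.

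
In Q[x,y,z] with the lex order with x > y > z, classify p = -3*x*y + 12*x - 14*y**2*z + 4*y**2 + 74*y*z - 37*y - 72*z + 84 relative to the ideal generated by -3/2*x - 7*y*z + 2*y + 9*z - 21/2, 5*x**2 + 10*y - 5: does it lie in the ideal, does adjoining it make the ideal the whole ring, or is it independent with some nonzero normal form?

First compute the reduced Gröbner basis of I by Buchberger's algorithm.
f_1 = -3/2*x - 7*y*z + 2*y + 9*z - 21/2, LT = x.
f_2 = 5*x**2 + 10*y - 5, LT = x**2.

S(f_1,f_2): lcm = x**2. S = 14/3*x*y*z - 4/3*x*y - 6*x*z + 7*x - 2*y + 1.
  leading term x*y*z: subtract (-28/9*y*z)·f_1 from 14/3*x*y*z - 4/3*x*y - 6*x*z + 7*x - 2*y + 1 → -4/3*x*y - 6*x*z + 7*x - 196/9*y**2*z**2 + 56/9*y**2*z + 28*y*z**2 - 98/3*y*z - 2*y + 1
  leading term x*y: subtract (8/9*y)·f_1 from -4/3*x*y - 6*x*z + 7*x - 196/9*y**2*z**2 + 56/9*y**2*z + 28*y*z**2 - 98/3*y*z - 2*y + 1 → -6*x*z + 7*x - 196/9*y**2*z**2 + 112/9*y**2*z - 16/9*y**2 + 28*y*z**2 - 122/3*y*z + 22/3*y + 1
  leading term x*z: subtract (4*z)·f_1 from -6*x*z + 7*x - 196/9*y**2*z**2 + 112/9*y**2*z - 16/9*y**2 + 28*y*z**2 - 122/3*y*z + 22/3*y + 1 → 7*x - 196/9*y**2*z**2 + 112/9*y**2*z - 16/9*y**2 + 56*y*z**2 - 146/3*y*z + 22/3*y - 36*z**2 + 42*z + 1
  leading term x: subtract (-14/3)·f_1 from 7*x - 196/9*y**2*z**2 + 112/9*y**2*z - 16/9*y**2 + 56*y*z**2 - 146/3*y*z + 22/3*y - 36*z**2 + 42*z + 1 → -196/9*y**2*z**2 + 112/9*y**2*z - 16/9*y**2 + 56*y*z**2 - 244/3*y*z + 50/3*y - 36*z**2 + 84*z - 48
  leading term y**2*z**2: no divisor's leading term divides it; move -196/9*y**2*z**2 to the remainder.
  leading term y**2*z: no divisor's leading term divides it; move 112/9*y**2*z to the remainder.
  leading term y**2: no divisor's leading term divides it; move -16/9*y**2 to the remainder.
  leading term y*z**2: no divisor's leading term divides it; move 56*y*z**2 to the remainder.
  leading term y*z: no divisor's leading term divides it; move -244/3*y*z to the remainder.
  leading term y: no divisor's leading term divides it; move 50/3*y to the remainder.
  leading term z**2: no divisor's leading term divides it; move -36*z**2 to the remainder.
  leading term z: no divisor's leading term divides it; move 84*z to the remainder.
  leading term 1: no divisor's leading term divides it; move -48 to the remainder.
  remainder -196/9*y**2*z**2 + 112/9*y**2*z - 16/9*y**2 + 56*y*z**2 - 244/3*y*z + 50/3*y - 36*z**2 + 84*z - 48 ≠ 0; add h_3 = -196/9*y**2*z**2 + 112/9*y**2*z - 16/9*y**2 + 56*y*z**2 - 244/3*y*z + 50/3*y - 36*z**2 + 84*z - 48 to the basis.

The other S-polynomials (S(f_1,h_3), S(f_2,h_3)) all reduce to 0 modulo the current basis, so we have a Gröbner basis.
Inter-reduce: drop elements whose leading term is divisible by another's, tail-reduce, and make monic.
Reduced Gröbner basis: {x + 14/3*y*z - 4/3*y - 6*z + 7, y**2*z**2 - 4/7*y**2*z + 4/49*y**2 - 18/7*y*z**2 + 183/49*y*z - 75/98*y + 81/49*z**2 - 27/7*z + 108/49}.
Label its elements g_1 = x + 14/3*y*z - 4/3*y - 6*z + 7, g_2 = y**2*z**2 - 4/7*y**2*z + 4/49*y**2 - 18/7*y*z**2 + 183/49*y*z - 75/98*y + 81/49*z**2 - 27/7*z + 108/49.

Reduce p = -3*x*y + 12*x - 14*y**2*z + 4*y**2 + 74*y*z - 37*y - 72*z + 84 modulo G:
  leading term x*y: subtract (-3*y)·g_1 from -3*x*y + 12*x - 14*y**2*z + 4*y**2 + 74*y*z - 37*y - 72*z + 84 → 12*x + 56*y*z - 16*y - 72*z + 84
  leading term x: subtract (12)·g_1 from 12*x + 56*y*z - 16*y - 72*z + 84 → 0
  normal form = 0.
Since the normal form is 0, p ∈ I.

-3*x*y + 12*x - 14*y**2*z + 4*y**2 + 74*y*z - 37*y - 72*z + 84 lies in I (it reduces to 0).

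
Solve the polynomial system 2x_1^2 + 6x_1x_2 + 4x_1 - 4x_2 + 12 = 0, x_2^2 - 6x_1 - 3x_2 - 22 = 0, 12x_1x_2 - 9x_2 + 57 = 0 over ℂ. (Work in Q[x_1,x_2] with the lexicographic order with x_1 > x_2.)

{(-4, 1)}

Compute a lex Gröbner basis by Buchberger's algorithm.
f_1 = 2x_1^2 + 6x_1x_2 + 4x_1 - 4x_2 + 12, LT = x_1^2.
f_2 = -6x_1 + x_2^2 - 3x_2 - 22, LT = x_1.
f_3 = 12x_1x_2 - 9x_2 + 57, LT = x_1x_2.

S(f_1,f_2): lcm = x_1^2. S = 1/6x_1x_2^2 + 5/2x_1x_2 - 5/3x_1 - 2x_2 + 6.
  reduce S modulo (f_1, f_2, f_3):
  remainder 1/36x_2^4 + 1/3x_2^3 - 77/36x_2^2 - 31/3x_2 + 109/9 ≠ 0; add h_4 = 1/36x_2^4 + 1/3x_2^3 - 77/36x_2^2 - 31/3x_2 + 109/9 to the basis.

S(f_1,f_3): lcm = x_1^2x_2. S = 3x_1x_2^2 + 11/4x_1x_2 - 19/4x_1 - 2x_2^2 + 6x_2.
  reduce S modulo (f_1, f_2, f_3, h_4):
  remainder -169/24x_2^3 + 70/3x_2^2 + 4423/24x_2 - 2407/12 ≠ 0; add h_5 = -169/24x_2^3 + 70/3x_2^2 + 4423/24x_2 - 2407/12 to the basis.

S(f_2,f_3): lcm = x_1x_2. S = -1/6x_2^3 + 1/2x_2^2 + 53/12x_2 - 19/4.
  reduce S modulo (f_1, f_2, f_3, h_4, h_5):
  remainder -53/1014x_2^2 + 37/676x_2 - 5/2028 ≠ 0; add h_6 = -53/1014x_2^2 + 37/676x_2 - 5/2028 to the basis.

S(f_3,h_4): lcm = x_1x_2^4. S = -12x_1x_2^3 + 77x_1x_2^2 + 372x_1x_2 - 436x_1 - 3/4x_2^4 + 19/4x_2^3.
  reduce S modulo (f_1, f_2, f_3, h_4, h_5, h_6):
  remainder 15475/424x_2 - 15475/424 ≠ 0; add h_7 = 15475/424x_2 - 15475/424 to the basis.

The other S-polynomials (S(f_1,h_4), S(f_2,h_4), S(f_1,h_5), S(f_2,h_5), S(f_3,h_5), S(h_4,h_5), S(f_1,h_6), S(f_2,h_6), S(f_3,h_6), S(h_4,h_6), S(h_5,h_6), S(f_1,h_7), S(f_2,h_7), S(f_3,h_7), S(h_4,h_7), S(h_5,h_7), S(h_6,h_7)) all reduce to 0 modulo the current basis, so we have a Gröbner basis.
Inter-reduce: drop elements whose leading term is divisible by another's, tail-reduce, and make monic.
Reduced Gröbner basis: {x_1 + 4, x_2 - 1}.

A lex Gröbner basis eliminates variables successively. Here x_2 - 1 depends only on x_2, with roots {1}; lifting each root through the earlier basis elements recovers the full solutions.
  x_2 = 1: the earlier basis element becomes x_1 + 4 = 0, giving x_1 = -4 — point (-4, 1).
This is the nonlinear analogue of row-reducing a linear system.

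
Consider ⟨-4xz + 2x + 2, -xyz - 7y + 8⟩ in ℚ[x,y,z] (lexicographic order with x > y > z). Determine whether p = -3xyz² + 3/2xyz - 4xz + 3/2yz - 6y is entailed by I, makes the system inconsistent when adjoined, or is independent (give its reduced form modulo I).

First compute the reduced Gröbner basis of I by Buchberger's algorithm.
f_1 = -4xz + 2x + 2, LT = xz.
f_2 = -xyz - 7y + 8, LT = xyz.

S(f_1,f_2): lcm = xyz. S = -½xy - 15/2y + 8.
  reduce S modulo (f_1, f_2):
  remainder -½xy - 15/2y + 8 ≠ 0; add h_3 = -½xy - 15/2y + 8 to the basis.

S(f_1,h_3): lcm = xyz. S = -½xy - 15yz - ½y + 16z.
  reduce S modulo (f_1, f_2, h_3):
  remainder -15yz + 7y + 16z - 8 ≠ 0; add h_4 = -15yz + 7y + 16z - 8 to the basis.

The other S-polynomials (S(f_2,h_3), S(f_1,h_4), S(f_2,h_4), S(h_3,h_4)) all reduce to 0 modulo the current basis, so we have a Gröbner basis.
Inter-reduce: drop elements whose leading term is divisible by another's, tail-reduce, and make monic.
Reduced Gröbner basis: {xy + 15y - 16, xz - ½x - ½, yz - 7/15y - 16/15z + 8/15}.
Label its elements g_1 = xy + 15y - 16, g_2 = xz - ½x - ½, g_3 = yz - 7/15y - 16/15z + 8/15.

Reduce p = -3xyz² + 3/2xyz - 4xz + 3/2yz - 6y modulo G:
  leading term xyz²: subtract (-3z²)·g_1 from -3xyz² + 3/2xyz - 4xz + 3/2yz - 6y → 3/2xyz - 4xz + 45yz² + 3/2yz - 6y - 48z²
  leading term xyz: subtract (3/2z)·g_1 from 3/2xyz - 4xz + 45yz² + 3/2yz - 6y - 48z² → -4xz + 45yz² - 21yz - 6y - 48z² + 24z
  leading term xz: subtract (-4)·g_2 from -4xz + 45yz² - 21yz - 6y - 48z² + 24z → -2x + 45yz² - 21yz - 6y - 48z² + 24z - 2
  leading term x: no divisor's leading term divides it; move -2x to the remainder.
  leading term yz²: subtract (45z)·g_3 from 45yz² - 21yz - 6y - 48z² + 24z - 2 → -6y - 2
  leading term y: no divisor's leading term divides it; move -6y to the remainder.
  leading term 1: no divisor's leading term divides it; move -2 to the remainder.
  normal form = -2x - 6y - 2.
The normal form is nonzero, so p ∉ I. Since p minus its normal form lies in I, I + (p) = I + (r) where r = -2x - 6y - 2; decide whether this ideal is the whole ring.
Run Buchberger on G together with r (pairs among the g_i already reduce to 0 since G is a Gröbner basis):
g_1 = xy + 15y - 16, LT = xy.
g_2 = xz - ½x - ½, LT = xz.
g_3 = yz - 7/15y - 16/15z + 8/15, LT = yz.
r = -2x - 6y - 2, LT = x.

S(g_1,r): lcm = xy. S = -3y² + 14y - 16.
  reduce S modulo (g_1, g_2, g_3, r):
  remainder -3y² + 14y - 16 ≠ 0; add m_5 = -3y² + 14y - 16 to the basis.

S(g_2,r): lcm = xz. S = -½x - 3yz - z - ½.
  reduce S modulo (g_1, g_2, g_3, r, m_5):
  remainder 1/10y - 21/5z + 8/5 ≠ 0; add m_6 = 1/10y - 21/5z + 8/5 to the basis.

S(g_3,m_6): lcm = yz. S = -7/15y + 42z² - 256/15z + 8/15.
  reduce S modulo (g_1, g_2, g_3, r, m_5, m_6):
  remainder 42z² - 110/3z + 8 ≠ 0; add m_7 = 42z² - 110/3z + 8 to the basis.

The other S-polynomials (S(g_1,g_2), S(g_1,g_3), S(g_2,g_3), S(g_3,r), S(g_1,m_5), S(g_2,m_5), S(g_3,m_5), S(r,m_5), S(g_1,m_6), S(g_2,m_6), S(r,m_6), S(m_5,m_6), S(g_1,m_7), S(g_2,m_7), S(g_3,m_7), S(r,m_7), S(m_5,m_7), S(m_6,m_7)) all reduce to 0 modulo the current basis, so we have a Gröbner basis.
Inter-reduce: drop elements whose leading term is divisible by another's, tail-reduce, and make monic.
Reduced Gröbner basis: {x + 126z - 47, y - 42z + 16, z² - 55/63z + 4/21}.
The reduced Gröbner basis of I + (p) is {x + 126z - 47, y - 42z + 16, z² - 55/63z + 4/21} ≠ {1}, a proper ideal, so the enlarged system stays consistent: p is independent of I, with normal form -2x - 6y - 2.

-3xyz² + 3/2xyz - 4xz + 3/2yz - 6y is independent of I; its normal form modulo I is -2x - 6y - 2.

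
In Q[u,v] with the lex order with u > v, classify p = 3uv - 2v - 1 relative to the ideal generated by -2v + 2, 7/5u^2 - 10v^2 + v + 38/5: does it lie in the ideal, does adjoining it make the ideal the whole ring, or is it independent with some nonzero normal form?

First compute the reduced Gröbner basis of I by Buchberger's algorithm.
f_1 = -2v + 2, LT = v.
f_2 = 7/5u^2 - 10v^2 + v + 38/5, LT = u^2.

The S-polynomials (S(f_1,f_2)) all reduce to 0 modulo the current basis, so we have a Gröbner basis.
Inter-reduce: drop elements whose leading term is divisible by another's, tail-reduce, and make monic.
Reduced Gröbner basis: {u^2 - 1, v - 1}.
Label its elements g_1 = u^2 - 1, g_2 = v - 1.

Reduce p = 3uv - 2v - 1 modulo G:
  leading term uv: subtract (3u)·g_2 from 3uv - 2v - 1 → 3u - 2v - 1
  leading term u: no divisor's leading term divides it; move 3u to the remainder.
  leading term v: subtract (-2)·g_2 from -2v - 1 → -3
  leading term 1: no divisor's leading term divides it; move -3 to the remainder.
  normal form = 3u - 3.
The normal form is nonzero, so p ∉ I. Since p minus its normal form lies in I, I + (p) = I + (r) where r = 3u - 3; decide whether this ideal is the whole ring.
Run Buchberger on G together with r (pairs among the g_i already reduce to 0 since G is a Gröbner basis):
g_1 = u^2 - 1, LT = u^2.
g_2 = v - 1, LT = v.
r = 3u - 3, LT = u.

The S-polynomials (S(g_1,g_2), S(g_1,r), S(g_2,r)) all reduce to 0 modulo the current basis, so we have a Gröbner basis.
Inter-reduce: drop elements whose leading term is divisible by another's, tail-reduce, and make monic.
Reduced Gröbner basis: {u - 1, v - 1}.
The reduced Gröbner basis of I + (p) is {u - 1, v - 1} ≠ {1}, a proper ideal, so the enlarged system stays consistent: p is independent of I, with normal form 3u - 3.

3uv - 2v - 1 is independent of I; its normal form modulo I is 3u - 3.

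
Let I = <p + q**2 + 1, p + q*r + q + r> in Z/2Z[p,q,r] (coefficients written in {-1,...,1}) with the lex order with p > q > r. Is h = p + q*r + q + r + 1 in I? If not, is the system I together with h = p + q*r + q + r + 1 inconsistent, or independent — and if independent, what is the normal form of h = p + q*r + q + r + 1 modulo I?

Adjoining p + q*r + q + r + 1 makes the ideal the whole ring: the system is inconsistent.

First compute the reduced Gröbner basis of I by Buchberger's algorithm.
f_1 = p + q**2 + 1, LT = p.
f_2 = p + q*r + q + r, LT = p.

S(f_1,f_2): lcm = p. S = q**2 + q*r + q + r + 1.
  reduce S modulo (f_1, f_2):
  remainder q**2 + q*r + q + r + 1 ≠ 0; add k_3 = q**2 + q*r + q + r + 1 to the basis.

The other S-polynomials (S(f_1,k_3), S(f_2,k_3)) all reduce to 0 modulo the current basis, so we have a Gröbner basis.
Inter-reduce: drop elements whose leading term is divisible by another's, tail-reduce, and make monic.
Reduced Gröbner basis: {p + q*r + q + r, q**2 + q*r + q + r + 1}.
Label its elements g_1 = p + q*r + q + r, g_2 = q**2 + q*r + q + r + 1.

Reduce h = p + q*r + q + r + 1 modulo G:
  leading term p: subtract (1)·g_1 from p + q*r + q + r + 1 → 1
  leading term 1: no divisor's leading term divides it; move 1 to the remainder.
  normal form = 1.
The normal form is nonzero, so h ∉ I. Since h minus its normal form lies in I, I + (h) = I + (n) where n = 1; decide whether this ideal is the whole ring.
Here n = 1 is a nonzero constant, hence a unit: 1 ∈ I + (h), the Gröbner basis of I + (h) is {1}, and the enlarged system has no common solution — adjoining h is inconsistent.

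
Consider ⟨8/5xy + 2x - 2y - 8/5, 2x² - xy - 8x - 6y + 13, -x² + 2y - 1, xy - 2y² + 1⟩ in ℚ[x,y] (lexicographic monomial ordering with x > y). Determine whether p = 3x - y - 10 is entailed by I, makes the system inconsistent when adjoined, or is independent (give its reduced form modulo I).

Adjoining 3x - y - 10 makes the ideal the whole ring: the system is inconsistent.

First compute the reduced Gröbner basis of I by Buchberger's algorithm.
f_1 = 8/5xy + 2x - 2y - 8/5, LT = xy.
f_2 = 2x² - xy - 8x - 6y + 13, LT = x².
f_3 = -x² + 2y - 1, LT = x².
f_4 = xy - 2y² + 1, LT = xy.

S(f_1,f_2): lcm = x²y. S = 5/4x² + ½xy² + 11/4xy - x + 3y² - 13/2y.
  leading term x²: subtract (⅝)·f_2 from 5/4x² + ½xy² + 11/4xy - x + 3y² - 13/2y → ½xy² + 27/8xy + 4x + 3y² - 11/4y - 65/8
  leading term xy²: subtract (5/16y)·f_1 from ½xy² + 27/8xy + 4x + 3y² - 11/4y - 65/8 → 11/4xy + 4x + 29/8y² - 9/4y - 65/8
  leading term xy: subtract (55/32)·f_1 from 11/4xy + 4x + 29/8y² - 9/4y - 65/8 → 9/16x + 29/8y² + 19/16y - 43/8
  leading term x: no divisor's leading term divides it; move 9/16x to the remainder.
  leading term y²: no divisor's leading term divides it; move 29/8y² to the remainder.
  leading term y: no divisor's leading term divides it; move 19/16y to the remainder.
  leading term 1: no divisor's leading term divides it; move -43/8 to the remainder.
  remainder 9/16x + 29/8y² + 19/16y - 43/8 ≠ 0; add h_5 = 9/16x + 29/8y² + 19/16y - 43/8 to the basis.

S(f_1,f_3): lcm = x²y. S = 5/4x² - 5/4xy - x + 2y² - y.
  leading term x²: subtract (⅝)·f_2 from 5/4x² - 5/4xy - x + 2y² - y → -⅝xy + 4x + 2y² + 11/4y - 65/8
  leading term xy: subtract (-25/64)·f_1 from -⅝xy + 4x + 2y² + 11/4y - 65/8 → 153/32x + 2y² + 63/32y - 35/4
  leading term x: subtract (17/2)·h_5 from 153/32x + 2y² + 63/32y - 35/4 → -461/16y² - 65/8y + 591/16
  leading term y²: no divisor's leading term divides it; move -461/16y² to the remainder.
  leading term y: no divisor's leading term divides it; move -65/8y to the remainder.
  leading term 1: no divisor's leading term divides it; move 591/16 to the remainder.
  remainder -461/16y² - 65/8y + 591/16 ≠ 0; add h_6 = -461/16y² - 65/8y + 591/16 to the basis.

S(f_1,f_4): lcm = xy. S = 5/4x + 2y² - 5/4y - 2.
  leading term x: subtract (20/9)·h_5 from 5/4x + 2y² - 5/4y - 2 → -109/18y² - 35/9y + 179/18
  leading term y²: subtract (872/4149)·h_6 from -109/18y² - 35/9y + 179/18 → -9050/4149y + 9050/4149
  leading term y: no divisor's leading term divides it; move -9050/4149y to the remainder.
  leading term 1: no divisor's leading term divides it; move 9050/4149 to the remainder.
  remainder -9050/4149y + 9050/4149 ≠ 0; add h_7 = -9050/4149y + 9050/4149 to the basis.

The other S-polynomials (S(f_2,f_3), S(f_2,f_4), S(f_3,f_4), S(f_1,h_5), S(f_2,h_5), S(f_3,h_5), S(f_4,h_5), S(f_1,h_6), S(f_2,h_6), S(f_3,h_6), S(f_4,h_6), S(h_5,h_6), S(f_1,h_7), S(f_2,h_7), S(f_3,h_7), S(f_4,h_7), S(h_5,h_7), S(h_6,h_7)) all reduce to 0 modulo the current basis, so we have a Gröbner basis.
Inter-reduce: drop elements whose leading term is divisible by another's, tail-reduce, and make monic.
Reduced Gröbner basis: {x - 1, y - 1}.
Label its elements g_1 = x - 1, g_2 = y - 1.

Reduce p = 3x - y - 10 modulo G:
  leading term x: subtract (3)·g_1 from 3x - y - 10 → -y - 7
  leading term y: subtract (-1)·g_2 from -y - 7 → -8
  leading term 1: no divisor's leading term divides it; move -8 to the remainder.
  normal form = -8.
The normal form is nonzero, so p ∉ I. Since p minus its normal form lies in I, I + (p) = I + (r) where r = -8; decide whether this ideal is the whole ring.
Here r = -8 is a nonzero constant, hence a unit: 1 ∈ I + (p), the Gröbner basis of I + (p) is {1}, and the enlarged system has no common solution — adjoining p is inconsistent.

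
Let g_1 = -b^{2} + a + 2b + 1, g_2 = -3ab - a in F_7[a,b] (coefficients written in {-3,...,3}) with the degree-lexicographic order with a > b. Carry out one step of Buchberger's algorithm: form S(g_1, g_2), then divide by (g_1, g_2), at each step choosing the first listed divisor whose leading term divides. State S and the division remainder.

S(g_1, g_2) = -a^{2} - a; remainder on division = -a^{2} - a.

lcm(LM(g_1), LM(g_2)) = ab^{2}.
S = (lcm/LT(g_1))·g_1 − (lcm/LT(g_2))·g_2 = -a^{2} - a.
Reduce S modulo (g_1, g_2) in that order:
  leading term a^{2}: no divisor's leading term divides it; move -a^{2} to the remainder.
  leading term a: no divisor's leading term divides it; move -a to the remainder.
The remainder -a^{2} - a is nonzero, so it would be added as the next basis element.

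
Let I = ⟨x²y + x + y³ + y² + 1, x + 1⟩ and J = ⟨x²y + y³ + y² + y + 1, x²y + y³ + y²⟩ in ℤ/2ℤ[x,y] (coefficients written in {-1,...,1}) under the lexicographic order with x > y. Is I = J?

No, the ideals differ.

Two ideals are equal iff their reduced Gröbner bases coincide (the reduced basis is unique for a fixed ordering).
Buchberger on the first generating set:
f_1 = x²y + x + y³ + y² + 1, LT = x²y.
f_2 = x + 1, LT = x.

S(f_1,f_2): lcm = x²y. S = xy + x + y³ + y² + 1.
  leading term xy: subtract (y)·f_2 from xy + x + y³ + y² + 1 → x + y³ + y² + y + 1
  leading term x: subtract (1)·f_2 from x + y³ + y² + y + 1 → y³ + y² + y
  leading term y³: no divisor's leading term divides it; move y³ to the remainder.
  leading term y²: no divisor's leading term divides it; move y² to the remainder.
  leading term y: no divisor's leading term divides it; move y to the remainder.
  remainder y³ + y² + y ≠ 0; add g_3 = y³ + y² + y to the basis.

The other S-polynomials (S(f_1,g_3), S(f_2,g_3)) all reduce to 0 modulo the current basis, so we have a Gröbner basis.
Inter-reduce: drop elements whose leading term is divisible by another's, tail-reduce, and make monic.
Reduced Gröbner basis: {x + 1, y³ + y² + y}.

Buchberger on the second generating set:
h_1 = x²y + y³ + y² + y + 1, LT = x²y.
h_2 = x²y + y³ + y², LT = x²y.

S(h_1,h_2): lcm = x²y. S = y + 1.
  leading term y: no divisor's leading term divides it; move y to the remainder.
  leading term 1: no divisor's leading term divides it; move 1 to the remainder.
  remainder y + 1 ≠ 0; add k_3 = y + 1 to the basis.

S(h_1,k_3): lcm = x²y. S = x² + y³ + y² + y + 1.
  leading term x²: no divisor's leading term divides it; move x² to the remainder.
  leading term y³: subtract (y²)·k_3 from y³ + y² + y + 1 → y + 1
  leading term y: subtract (1)·k_3 from y + 1 → 0
  remainder x² ≠ 0; add k_4 = x² to the basis.

The other S-polynomials (S(h_2,k_3), S(h_1,k_4), S(h_2,k_4), S(k_3,k_4)) all reduce to 0 modulo the current basis, so we have a Gröbner basis.
Inter-reduce: drop elements whose leading term is divisible by another's, tail-reduce, and make monic.
Reduced Gröbner basis: {x², y + 1}.

Since the reduced bases disagree, the two ideals are not the same.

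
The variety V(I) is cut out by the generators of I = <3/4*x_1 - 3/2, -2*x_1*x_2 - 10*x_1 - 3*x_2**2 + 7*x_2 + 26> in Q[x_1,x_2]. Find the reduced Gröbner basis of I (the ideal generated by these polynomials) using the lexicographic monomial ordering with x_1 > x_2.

f_1 = 3/4*x_1 - 3/2, LT = x_1.
f_2 = -2*x_1*x_2 - 10*x_1 - 3*x_2**2 + 7*x_2 + 26, LT = x_1*x_2.

S(f_1,f_2): lcm = x_1*x_2. S = -5*x_1 - 3/2*x_2**2 + 3/2*x_2 + 13.
  reduce S modulo (f_1, f_2):
  remainder -3/2*x_2**2 + 3/2*x_2 + 3 ≠ 0; add g_3 = -3/2*x_2**2 + 3/2*x_2 + 3 to the basis.

The other S-polynomials (S(f_1,g_3), S(f_2,g_3)) all reduce to 0 modulo the current basis, so we have a Gröbner basis.
Inter-reduce: drop elements whose leading term is divisible by another's, tail-reduce, and make monic.

G = {x_1 - 2, x_2**2 - x_2 - 2}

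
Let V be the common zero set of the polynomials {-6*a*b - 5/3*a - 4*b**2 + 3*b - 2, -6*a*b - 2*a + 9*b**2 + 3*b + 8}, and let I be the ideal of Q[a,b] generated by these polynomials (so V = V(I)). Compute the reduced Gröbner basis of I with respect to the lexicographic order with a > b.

G = {a - 39*b**2 - 30, b**3 + 23/78*b**2 + 59/78*b + 2/9}

f_1 = -6*a*b - 5/3*a - 4*b**2 + 3*b - 2, LT = a*b.
f_2 = -6*a*b - 2*a + 9*b**2 + 3*b + 8, LT = a*b.

S(f_1,f_2): lcm = a*b. S = -1/18*a + 13/6*b**2 + 5/3.
  leading term a: no divisor's leading term divides it; move -1/18*a to the remainder.
  leading term b**2: no divisor's leading term divides it; move 13/6*b**2 to the remainder.
  leading term 1: no divisor's leading term divides it; move 5/3 to the remainder.
  remainder -1/18*a + 13/6*b**2 + 5/3 ≠ 0; add g_3 = -1/18*a + 13/6*b**2 + 5/3 to the basis.

S(f_1,g_3): lcm = a*b. S = 5/18*a + 39*b**3 + 2/3*b**2 + 59/2*b + 1/3.
  leading term a: subtract (-5)·g_3 from 5/18*a + 39*b**3 + 2/3*b**2 + 59/2*b + 1/3 → 39*b**3 + 23/2*b**2 + 59/2*b + 26/3
  leading term b**3: no divisor's leading term divides it; move 39*b**3 to the remainder.
  leading term b**2: no divisor's leading term divides it; move 23/2*b**2 to the remainder.
  leading term b: no divisor's leading term divides it; move 59/2*b to the remainder.
  leading term 1: no divisor's leading term divides it; move 26/3 to the remainder.
  remainder 39*b**3 + 23/2*b**2 + 59/2*b + 26/3 ≠ 0; add g_4 = 39*b**3 + 23/2*b**2 + 59/2*b + 26/3 to the basis.

The other S-polynomials (S(f_2,g_3), S(f_1,g_4), S(f_2,g_4), S(g_3,g_4)) all reduce to 0 modulo the current basis, so we have a Gröbner basis.
Inter-reduce: drop elements whose leading term is divisible by another's, tail-reduce, and make monic.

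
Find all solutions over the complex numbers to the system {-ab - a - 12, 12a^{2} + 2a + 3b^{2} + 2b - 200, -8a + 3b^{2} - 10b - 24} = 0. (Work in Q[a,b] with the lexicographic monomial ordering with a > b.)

{(-4, 2)}

Compute a lex Gröbner basis by Buchberger's algorithm.
f_1 = -ab - a - 12, LT = ab.
f_2 = 12a^{2} + 2a + 3b^{2} + 2b - 200, LT = a^{2}.
f_3 = -8a + 3b^{2} - 10b - 24, LT = a.

S(f_1,f_2): lcm = a^{2}b. S = a^{2} - \tfrac{1}{6}ab + 12a - \tfrac{1}{4}b^{3} - \tfrac{1}{6}b^{2} + \tfrac{50}{3}b.
  leading term a^{2}: subtract (\tfrac{1}{12})·f_2 from a^{2} - \tfrac{1}{6}ab + 12a - \tfrac{1}{4}b^{3} - \tfrac{1}{6}b^{2} + \tfrac{50}{3}b → -\tfrac{1}{6}ab + \tfrac{71}{6}a - \tfrac{1}{4}b^{3} - \tfrac{5}{12}b^{2} + \tfrac{33}{2}b + \tfrac{50}{3}
  leading term ab: subtract (\tfrac{1}{6})·f_1 from -\tfrac{1}{6}ab + \tfrac{71}{6}a - \tfrac{1}{4}b^{3} - \tfrac{5}{12}b^{2} + \tfrac{33}{2}b + \tfrac{50}{3} → 12a - \tfrac{1}{4}b^{3} - \tfrac{5}{12}b^{2} + \tfrac{33}{2}b + \tfrac{56}{3}
  leading term a: subtract (-\tfrac{3}{2})·f_3 from 12a - \tfrac{1}{4}b^{3} - \tfrac{5}{12}b^{2} + \tfrac{33}{2}b + \tfrac{56}{3} → -\tfrac{1}{4}b^{3} + \tfrac{49}{12}b^{2} + \tfrac{3}{2}b - \tfrac{52}{3}
  leading term b^{3}: no divisor's leading term divides it; move -\tfrac{1}{4}b^{3} to the remainder.
  leading term b^{2}: no divisor's leading term divides it; move \tfrac{49}{12}b^{2} to the remainder.
  leading term b: no divisor's leading term divides it; move \tfrac{3}{2}b to the remainder.
  leading term 1: no divisor's leading term divides it; move -\tfrac{52}{3} to the remainder.
  remainder -\tfrac{1}{4}b^{3} + \tfrac{49}{12}b^{2} + \tfrac{3}{2}b - \tfrac{52}{3} ≠ 0; add h_4 = -\tfrac{1}{4}b^{3} + \tfrac{49}{12}b^{2} + \tfrac{3}{2}b - \tfrac{52}{3} to the basis.

S(f_1,f_3): lcm = ab. S = a + \tfrac{3}{8}b^{3} - \tfrac{5}{4}b^{2} - 3b + 12.
  leading term a: subtract (-\tfrac{1}{8})·f_3 from a + \tfrac{3}{8}b^{3} - \tfrac{5}{4}b^{2} - 3b + 12 → \tfrac{3}{8}b^{3} - \tfrac{7}{8}b^{2} - \tfrac{17}{4}b + 9
  leading term b^{3}: subtract (-\tfrac{3}{2})·h_4 from \tfrac{3}{8}b^{3} - \tfrac{7}{8}b^{2} - \tfrac{17}{4}b + 9 → \tfrac{21}{4}b^{2} - 2b - 17
  leading term b^{2}: no divisor's leading term divides it; move \tfrac{21}{4}b^{2} to the remainder.
  leading term b: no divisor's leading term divides it; move -2b to the remainder.
  leading term 1: no divisor's leading term divides it; move -17 to the remainder.
  remainder \tfrac{21}{4}b^{2} - 2b - 17 ≠ 0; add h_5 = \tfrac{21}{4}b^{2} - 2b - 17 to the basis.

S(f_2,f_3): lcm = a^{2}. S = \tfrac{3}{8}ab^{2} - \tfrac{5}{4}ab - \tfrac{17}{6}a + \tfrac{1}{4}b^{2} + \tfrac{1}{6}b - \tfrac{50}{3}.
  leading term ab^{2}: subtract (-\tfrac{3}{8}b)·f_1 from \tfrac{3}{8}ab^{2} - \tfrac{5}{4}ab - \tfrac{17}{6}a + \tfrac{1}{4}b^{2} + \tfrac{1}{6}b - \tfrac{50}{3} → -\tfrac{13}{8}ab - \tfrac{17}{6}a + \tfrac{1}{4}b^{2} - \tfrac{13}{3}b - \tfrac{50}{3}
  leading term ab: subtract (\tfrac{13}{8})·f_1 from -\tfrac{13}{8}ab - \tfrac{17}{6}a + \tfrac{1}{4}b^{2} - \tfrac{13}{3}b - \tfrac{50}{3} → -\tfrac{29}{24}a + \tfrac{1}{4}b^{2} - \tfrac{13}{3}b + \tfrac{17}{6}
  leading term a: subtract (\tfrac{29}{192})·f_3 from -\tfrac{29}{24}a + \tfrac{1}{4}b^{2} - \tfrac{13}{3}b + \tfrac{17}{6} → -\tfrac{13}{64}b^{2} - \tfrac{271}{96}b + \tfrac{155}{24}
  leading term b^{2}: subtract (-\tfrac{13}{336})·h_5 from -\tfrac{13}{64}b^{2} - \tfrac{271}{96}b + \tfrac{155}{24} → -\tfrac{1949}{672}b + \tfrac{1949}{336}
  leading term b: no divisor's leading term divides it; move -\tfrac{1949}{672}b to the remainder.
  leading term 1: no divisor's leading term divides it; move \tfrac{1949}{336} to the remainder.
  remainder -\tfrac{1949}{672}b + \tfrac{1949}{336} ≠ 0; add h_6 = -\tfrac{1949}{672}b + \tfrac{1949}{336} to the basis.

The other S-polynomials (S(f_1,h_4), S(f_2,h_4), S(f_3,h_4), S(f_1,h_5), S(f_2,h_5), S(f_3,h_5), S(h_4,h_5), S(f_1,h_6), S(f_2,h_6), S(f_3,h_6), S(h_4,h_6), S(h_5,h_6)) all reduce to 0 modulo the current basis, so we have a Gröbner basis.
Inter-reduce: drop elements whose leading term is divisible by another's, tail-reduce, and make monic.
Reduced Gröbner basis: {a + 4, b - 2}.

From the last basis element, b - 2 = 0, so b takes values in {2}. Each choice, substituted upward through the basis, yields the corresponding point(s) of the solution set.
  b = 2: the earlier basis element becomes a + 4 = 0, giving a = -4 — point (-4, 2).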